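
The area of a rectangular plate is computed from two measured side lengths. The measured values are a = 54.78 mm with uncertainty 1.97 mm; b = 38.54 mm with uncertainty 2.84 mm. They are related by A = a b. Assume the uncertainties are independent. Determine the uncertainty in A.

173 mm^2

Products/powers → add relative errors in quadrature, weighted by exponent:
  (1·δa/a)² = (1×0.0360)² = 0.00129;  (1·δb/b)² = (1×0.0737)² = 0.00543
δA/A = √(0.00672) = 0.0820
A = 2111 mm^2, so δA = 0.0820 × 2111 = 173 mm^2.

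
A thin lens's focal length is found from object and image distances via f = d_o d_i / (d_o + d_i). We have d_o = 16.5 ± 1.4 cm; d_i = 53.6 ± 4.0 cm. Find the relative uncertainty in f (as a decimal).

0.0672

∂f/∂d_o = (d_i/(d_o+d_i))² = 0.585;  ∂f/∂d_i = (d_o/(d_o+d_i))² = 0.0554
δf = √((∂f/∂d_o · δd_o)² + (∂f/∂d_i · δd_i)²) = √(0.670 + 0.0491) = 0.848 cm
f = 12.6 cm, so δf/f = 0.848/12.6 = 0.0672.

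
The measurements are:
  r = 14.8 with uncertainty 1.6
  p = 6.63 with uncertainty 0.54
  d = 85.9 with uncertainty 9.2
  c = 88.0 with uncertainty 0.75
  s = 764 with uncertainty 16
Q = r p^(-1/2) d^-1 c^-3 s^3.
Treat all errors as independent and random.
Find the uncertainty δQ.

For a monomial Q ∝ r, p^(-1/2), d^-1, c^-3, s^3, fractional errors add in quadrature:
  (1·δr/r)² = (1×0.108)² = 0.0117;  (−½·δp/p)² = (-0.5×0.0814)² = 0.00166;  (-1·δd/d)² = (-1×0.107)² = 0.0115;  (-3·δc/c)² = (-3×0.00852)² = 0.000654;  (3·δs/s)² = (3×0.0209)² = 0.00395
δQ/Q = √(0.0294) = 0.172
Q = 43.8, so δQ = 0.172 × 43.8 = 7.51.

7.51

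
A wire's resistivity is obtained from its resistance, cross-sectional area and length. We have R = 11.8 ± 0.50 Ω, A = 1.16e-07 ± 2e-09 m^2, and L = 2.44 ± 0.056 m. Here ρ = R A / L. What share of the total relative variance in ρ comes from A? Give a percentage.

(δρ/ρ)² = (1·δR/R)² + (1·δA/A)² + (-1·δL/L)²
  R term: (1×0.0424)² = 0.00180
  A term: (1×0.0172)² = 0.000297
  L term: (-1×0.0230)² = 0.000527
Total = 0.00262. Share from A = 0.000297/0.00262 = 0.113.

11.3%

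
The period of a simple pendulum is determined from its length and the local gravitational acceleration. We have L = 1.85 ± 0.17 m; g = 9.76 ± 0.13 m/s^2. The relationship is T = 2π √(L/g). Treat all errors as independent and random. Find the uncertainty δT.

Each factor contributes (exponent × relative error)² to (δT/T)²:
  (½·δL/L)² = (0.5×0.0919)² = 0.00211;  (−½·δg/g)² = (-0.5×0.0133)² = 4.44e-05
δT/T = √(0.00216) = 0.0464
T = 2.74 s, so δT = 0.0464 × 2.74 = 0.127 s.

0.127 s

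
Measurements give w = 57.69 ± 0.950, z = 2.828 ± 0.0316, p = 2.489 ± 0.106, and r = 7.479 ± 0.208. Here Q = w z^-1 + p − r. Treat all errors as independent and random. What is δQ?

Let h = w·z^-1 = 20.40. δh/h = √((1·δw/w)² + (-1·δz/z)²) = √(0.000271 + 0.000125) = 0.0199, so δh = 0.406.
Q = h + p − r: δQ = √(δh² + δp² + δr²) = √(0.165 + 0.0112 + 0.0433) = 0.468

0.468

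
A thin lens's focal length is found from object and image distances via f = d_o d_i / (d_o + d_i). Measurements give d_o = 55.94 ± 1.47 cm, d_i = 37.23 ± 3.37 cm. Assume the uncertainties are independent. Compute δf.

∂f/∂d_o = (d_i/(d_o+d_i))² = 0.160;  ∂f/∂d_i = (d_o/(d_o+d_i))² = 0.360
δf = √((∂f/∂d_o · δd_o)² + (∂f/∂d_i · δd_i)²) = √(0.0551 + 1.48) = 1.24 cm

1.24 cm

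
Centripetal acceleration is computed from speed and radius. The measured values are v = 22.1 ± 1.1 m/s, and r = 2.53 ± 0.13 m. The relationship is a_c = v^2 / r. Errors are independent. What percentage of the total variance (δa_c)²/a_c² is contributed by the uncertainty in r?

21.0%

(δa_c/a_c)² = (2·δv/v)² + (-1·δr/r)²
  v term: (2×0.0498)² = 0.00991
  r term: (-1×0.0514)² = 0.00264
Total = 0.0125. Share from r = 0.00264/0.0125 = 0.210.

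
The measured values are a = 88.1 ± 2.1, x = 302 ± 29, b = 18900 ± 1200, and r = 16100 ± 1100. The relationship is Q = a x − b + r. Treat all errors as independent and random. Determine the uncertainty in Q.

Let p = a·x = 26600. δp/p = √((1·δa/a)² + (1·δx/x)²) = √(0.000568 + 0.00922) = 0.0989, so δp = 2630.
Q = p − b + r: δQ = √(δp² + δb² + δr²) = √(6.93e+06 + 1.44e+06 + 1.21e+06) = 3100

3100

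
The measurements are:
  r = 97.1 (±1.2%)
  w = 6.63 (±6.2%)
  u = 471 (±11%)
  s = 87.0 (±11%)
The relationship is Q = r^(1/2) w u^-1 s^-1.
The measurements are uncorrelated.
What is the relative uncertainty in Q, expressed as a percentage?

16.8%

For a monomial Q ∝ r^(1/2), w, u^-1, s^-1, fractional errors add in quadrature:
  (½·δr/r)² = (0.5×0.0120)² = 3.6e-05;  (1·δw/w)² = (1×0.0620)² = 0.00384;  (-1·δu/u)² = (-1×0.110)² = 0.0121;  (-1·δs/s)² = (-1×0.110)² = 0.0121
δQ/Q = √(0.0281) = 0.168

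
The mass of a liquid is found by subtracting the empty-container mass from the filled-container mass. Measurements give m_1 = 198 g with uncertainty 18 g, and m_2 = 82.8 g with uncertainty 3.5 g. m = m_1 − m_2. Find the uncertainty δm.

18.3 g

Absolute uncertainties add in quadrature for a linear combination:
  (δm_1)² = 324;  (δm_2)² = 12.2
δm = √(336) = 18.3 g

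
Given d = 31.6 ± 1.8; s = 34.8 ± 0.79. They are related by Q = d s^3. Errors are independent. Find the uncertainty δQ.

1.18e+05

For a monomial Q ∝ d, s^3, fractional errors add in quadrature:
  (1·δd/d)² = (1×0.0570)² = 0.00324;  (3·δs/s)² = (3×0.0227)² = 0.00464
δQ/Q = √(0.00788) = 0.0888
Q = 1.33e+06, so δQ = 0.0888 × 1.33e+06 = 1.18e+05.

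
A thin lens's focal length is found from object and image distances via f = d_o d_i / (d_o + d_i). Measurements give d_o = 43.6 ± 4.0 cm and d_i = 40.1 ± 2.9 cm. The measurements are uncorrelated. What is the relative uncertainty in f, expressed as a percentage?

5.79%

∂f/∂d_o = (d_i/(d_o+d_i))² = 0.230;  ∂f/∂d_i = (d_o/(d_o+d_i))² = 0.271
δf = √((∂f/∂d_o · δd_o)² + (∂f/∂d_i · δd_i)²) = √(0.843 + 0.619) = 1.21 cm
f = 20.9 cm, so δf/f = 1.21/20.9 = 0.0579.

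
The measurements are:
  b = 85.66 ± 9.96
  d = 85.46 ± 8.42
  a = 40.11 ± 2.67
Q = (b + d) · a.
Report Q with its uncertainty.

Let u = b + d = 171.1. δu = √(δb² + δd²) = √(99.2 + 70.9) = 13.0, so δu/u = 0.0762.
Q is then a monomial in u, a:
δQ/Q = √((δu/u)² + (1·δa/a)²) = √(0.00581 + 0.00443) = 0.101
Q = 6864, so δQ = 0.101 × 6864 = 695.

6864 ± 695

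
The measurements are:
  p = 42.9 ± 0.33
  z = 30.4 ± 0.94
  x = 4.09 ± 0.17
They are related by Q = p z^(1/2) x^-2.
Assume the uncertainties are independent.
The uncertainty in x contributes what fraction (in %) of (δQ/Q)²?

(δQ/Q)² = (1·δp/p)² + (½·δz/z)² + (-2·δx/x)²
  p term: (1×0.00769)² = 5.92e-05
  z term: (0.5×0.0309)² = 0.000239
  x term: (-2×0.0416)² = 0.00691
Total = 0.00721. Share from x = 0.00691/0.00721 = 0.959.

95.9%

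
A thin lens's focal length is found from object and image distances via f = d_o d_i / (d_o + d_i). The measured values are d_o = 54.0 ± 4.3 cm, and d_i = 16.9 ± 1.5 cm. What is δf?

0.904 cm

∂f/∂d_o = (d_i/(d_o+d_i))² = 0.0568;  ∂f/∂d_i = (d_o/(d_o+d_i))² = 0.580
δf = √((∂f/∂d_o · δd_o)² + (∂f/∂d_i · δd_i)²) = √(0.0597 + 0.757) = 0.904 cm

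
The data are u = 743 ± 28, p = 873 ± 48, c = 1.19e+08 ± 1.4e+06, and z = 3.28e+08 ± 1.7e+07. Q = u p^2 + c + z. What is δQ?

Let w = u·p^2 = 5.66e+08. δw/w = √((1·δu/u)² + (2·δp/p)²) = √(0.00142 + 0.0121) = 0.116, so δw = 6.58e+07.
Q = w + c + z: δQ = √(δw² + δc² + δz²) = √(4.33e+15 + 1.96e+12 + 2.89e+14) = 6.8e+07

6.8e+07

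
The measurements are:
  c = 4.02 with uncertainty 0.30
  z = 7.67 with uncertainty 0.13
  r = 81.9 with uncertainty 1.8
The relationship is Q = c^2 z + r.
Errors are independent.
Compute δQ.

Let p = c^2·z = 124. δp/p = √((2·δc/c)² + (1·δz/z)²) = √(0.0223 + 0.000287) = 0.150, so δp = 18.6.
Q = p + r: δQ = √(δp² + δr²) = √(347 + 3.24) = 18.7

18.7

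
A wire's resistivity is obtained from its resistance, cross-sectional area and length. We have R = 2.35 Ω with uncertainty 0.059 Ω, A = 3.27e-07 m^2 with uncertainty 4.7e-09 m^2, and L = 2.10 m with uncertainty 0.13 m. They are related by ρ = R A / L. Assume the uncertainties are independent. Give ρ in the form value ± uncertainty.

Relative error in a monomial: (δρ/ρ)² = Σ (nᵢ · δxᵢ/xᵢ)².
  (1·δR/R)² = (1×0.0251)² = 0.000630;  (1·δA/A)² = (1×0.0144)² = 0.000207;  (-1·δL/L)² = (-1×0.0619)² = 0.00383
δρ/ρ = √(0.00467) = 0.0683
ρ = 3.66e-07 Ω·m, so δρ = 0.0683 × 3.66e-07 = 2.5e-08 Ω·m.

(3.66 ± 0.250) × 10^-7 Ω·m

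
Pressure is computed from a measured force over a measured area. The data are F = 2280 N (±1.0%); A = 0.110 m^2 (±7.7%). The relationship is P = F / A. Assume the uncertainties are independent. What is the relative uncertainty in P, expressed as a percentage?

P is a product of powers, so relative uncertainties combine in quadrature:
  (1·δF/F)² = (1×0.0100)² = 0.000100;  (-1·δA/A)² = (-1×0.0770)² = 0.00593
δP/P = √(0.00603) = 0.0776

7.76%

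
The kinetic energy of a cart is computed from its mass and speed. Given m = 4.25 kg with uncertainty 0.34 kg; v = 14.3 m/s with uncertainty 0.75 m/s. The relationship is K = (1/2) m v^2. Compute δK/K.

K is a product of powers, so relative uncertainties combine in quadrature:
  (1·δm/m)² = (1×0.0800)² = 0.00640;  (2·δv/v)² = (2×0.0524)² = 0.0110
δK/K = √(0.0174) = 0.132

0.132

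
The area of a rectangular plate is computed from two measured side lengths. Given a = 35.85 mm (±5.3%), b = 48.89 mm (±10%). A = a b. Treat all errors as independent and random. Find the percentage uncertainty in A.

11.3%

Products/powers → add relative errors in quadrature, weighted by exponent:
  (1·δa/a)² = (1×0.0530)² = 0.00281;  (1·δb/b)² = (1×0.100)² = 0.0100
δA/A = √(0.0128) = 0.113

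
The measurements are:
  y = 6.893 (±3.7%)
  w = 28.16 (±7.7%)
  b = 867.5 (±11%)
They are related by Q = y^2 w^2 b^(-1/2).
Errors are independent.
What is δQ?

230

Products/powers → add relative errors in quadrature, weighted by exponent:
  (2·δy/y)² = (2×0.0370)² = 0.00548;  (2·δw/w)² = (2×0.0770)² = 0.0237;  (−½·δb/b)² = (-0.5×0.110)² = 0.00302
δQ/Q = √(0.0322) = 0.179
Q = 1279, so δQ = 0.179 × 1279 = 230.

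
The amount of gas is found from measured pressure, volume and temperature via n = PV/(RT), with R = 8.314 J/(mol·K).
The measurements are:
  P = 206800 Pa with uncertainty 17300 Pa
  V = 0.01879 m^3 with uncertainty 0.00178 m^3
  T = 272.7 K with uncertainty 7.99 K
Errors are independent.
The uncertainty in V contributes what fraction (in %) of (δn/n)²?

53.3%

(δn/n)² = (1·δP/P)² + (1·δV/V)² + (-1·δT/T)²
  P term: (1×0.0837)² = 0.00700
  V term: (1×0.0947)² = 0.00897
  T term: (-1×0.0293)² = 0.000858
Total = 0.0168. Share from V = 0.00897/0.0168 = 0.533.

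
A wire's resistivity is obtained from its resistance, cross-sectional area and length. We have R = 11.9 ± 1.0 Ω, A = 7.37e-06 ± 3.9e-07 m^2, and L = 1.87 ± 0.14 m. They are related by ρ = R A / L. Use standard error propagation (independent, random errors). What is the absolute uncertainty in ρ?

Relative error in a monomial: (δρ/ρ)² = Σ (nᵢ · δxᵢ/xᵢ)².
  (1·δR/R)² = (1×0.0840)² = 0.00706;  (1·δA/A)² = (1×0.0529)² = 0.00280;  (-1·δL/L)² = (-1×0.0749)² = 0.00560
δρ/ρ = √(0.0155) = 0.124
ρ = 4.69e-05 Ω·m, so δρ = 0.124 × 4.69e-05 = 5.83e-06 Ω·m.

5.83e-06 Ω·m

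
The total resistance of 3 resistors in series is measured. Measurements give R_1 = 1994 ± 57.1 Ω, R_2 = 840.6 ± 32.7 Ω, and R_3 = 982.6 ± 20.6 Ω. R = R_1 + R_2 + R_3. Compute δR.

Each term contributes (cᵢ δxᵢ)² to (δR)²:
  (δR_1)² = 3260;  (δR_2)² = 1070;  (δR_3)² = 424
δR = √(4750) = 68.9 Ω

68.9 Ω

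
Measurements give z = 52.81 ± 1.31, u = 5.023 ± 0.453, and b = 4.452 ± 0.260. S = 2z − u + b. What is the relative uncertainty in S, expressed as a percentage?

S is a linear combination, so absolute uncertainties add in quadrature:
  (2·δz)² = 6.86;  (δu)² = 0.205;  (δb)² = 0.0676
δS = √(7.14) = 2.67
S = 105.0, so δS/S = 2.67/105.0 = 0.0254.

2.54%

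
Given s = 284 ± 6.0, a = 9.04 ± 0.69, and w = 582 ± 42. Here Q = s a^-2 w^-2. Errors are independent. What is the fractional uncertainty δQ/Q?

0.211

For a monomial Q ∝ s, a^-2, w^-2, fractional errors add in quadrature:
  (1·δs/s)² = (1×0.0211)² = 0.000446;  (-2·δa/a)² = (-2×0.0763)² = 0.0233;  (-2·δw/w)² = (-2×0.0722)² = 0.0208
δQ/Q = √(0.0446) = 0.211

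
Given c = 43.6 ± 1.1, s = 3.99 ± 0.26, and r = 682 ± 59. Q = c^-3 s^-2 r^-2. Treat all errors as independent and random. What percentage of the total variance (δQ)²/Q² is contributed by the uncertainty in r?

56.9%

(δQ/Q)² = (-3·δc/c)² + (-2·δs/s)² + (-2·δr/r)²
  c term: (-3×0.0252)² = 0.00573
  s term: (-2×0.0652)² = 0.0170
  r term: (-2×0.0865)² = 0.0299
Total = 0.0526. Share from r = 0.0299/0.0526 = 0.569.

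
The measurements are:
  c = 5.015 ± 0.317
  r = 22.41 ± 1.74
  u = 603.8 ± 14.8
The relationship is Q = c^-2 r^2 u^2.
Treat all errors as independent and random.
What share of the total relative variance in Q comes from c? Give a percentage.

(δQ/Q)² = (-2·δc/c)² + (2·δr/r)² + (2·δu/u)²
  c term: (-2×0.0632)² = 0.0160
  r term: (2×0.0776)² = 0.0241
  u term: (2×0.0245)² = 0.00240
Total = 0.0425. Share from c = 0.0160/0.0425 = 0.376.

37.6%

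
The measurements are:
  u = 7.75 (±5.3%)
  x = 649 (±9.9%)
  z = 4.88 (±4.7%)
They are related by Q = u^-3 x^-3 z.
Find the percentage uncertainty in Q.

34.0%

Products/powers → add relative errors in quadrature, weighted by exponent:
  (-3·δu/u)² = (-3×0.0530)² = 0.0253;  (-3·δx/x)² = (-3×0.0990)² = 0.0882;  (1·δz/z)² = (1×0.0470)² = 0.00221
δQ/Q = √(0.116) = 0.340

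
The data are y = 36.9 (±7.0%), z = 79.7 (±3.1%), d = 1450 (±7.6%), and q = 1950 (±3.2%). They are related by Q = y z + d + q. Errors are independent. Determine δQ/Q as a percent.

4.07%

Let p = y·z = 2940. δp/p = √((1·δy/y)² + (1·δz/z)²) = √(0.00490 + 0.000961) = 0.0766, so δp = 225.
Q = p + d + q: δQ = √(δp² + δd² + δq²) = √(50700 + 12100 + 3890) = 258
Q = 6340, so δQ/Q = 258/6340 = 0.0407.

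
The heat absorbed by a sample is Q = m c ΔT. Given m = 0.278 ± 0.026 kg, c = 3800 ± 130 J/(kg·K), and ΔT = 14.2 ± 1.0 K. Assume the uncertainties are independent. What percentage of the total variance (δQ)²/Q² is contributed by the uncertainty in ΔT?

33.3%

(δQ/Q)² = (1·δm/m)² + (1·δc/c)² + (1·δΔT/ΔT)²
  m term: (1×0.0935)² = 0.00875
  c term: (1×0.0342)² = 0.00117
  ΔT term: (1×0.0704)² = 0.00496
Total = 0.0149. Share from ΔT = 0.00496/0.0149 = 0.333.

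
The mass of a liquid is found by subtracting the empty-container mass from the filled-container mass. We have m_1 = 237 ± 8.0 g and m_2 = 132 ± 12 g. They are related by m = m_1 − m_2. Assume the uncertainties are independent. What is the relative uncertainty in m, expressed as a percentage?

Sums and differences: (δm)² = Σ (cᵢ δxᵢ)².
  (δm_1)² = 64.0;  (δm_2)² = 144
δm = √(208) = 14.4 g
m = 105 g, so δm/m = 14.4/105 = 0.137.

13.7%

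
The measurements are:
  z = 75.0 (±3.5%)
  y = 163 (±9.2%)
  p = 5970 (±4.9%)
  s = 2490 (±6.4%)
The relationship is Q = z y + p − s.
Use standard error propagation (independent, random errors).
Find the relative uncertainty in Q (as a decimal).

Let w = z·y = 12200. δw/w = √((1·δz/z)² + (1·δy/y)²) = √(0.00123 + 0.00846) = 0.0984, so δw = 1200.
Q = w + p − s: δQ = √(δw² + δp² + δs²) = √(1.45e+06 + 85600 + 25400) = 1250
Q = 15700, so δQ/Q = 1250/15700 = 0.0795.

0.0795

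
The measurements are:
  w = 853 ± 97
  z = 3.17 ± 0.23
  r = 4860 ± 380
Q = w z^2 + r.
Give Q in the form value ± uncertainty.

13400 ± 1630

Let p = w·z^2 = 8570. δp/p = √((1·δw/w)² + (2·δz/z)²) = √(0.0129 + 0.0211) = 0.184, so δp = 1580.
Q = p + r: δQ = √(δp² + δr²) = √(2.5e+06 + 1.44e+05) = 1630
Q = 13400.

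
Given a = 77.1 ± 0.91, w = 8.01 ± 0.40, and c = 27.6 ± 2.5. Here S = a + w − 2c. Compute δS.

5.10

Absolute uncertainties add in quadrature for a linear combination:
  (δa)² = 0.828;  (δw)² = 0.160;  (2·δc)² = 25.0
δS = √(26.0) = 5.10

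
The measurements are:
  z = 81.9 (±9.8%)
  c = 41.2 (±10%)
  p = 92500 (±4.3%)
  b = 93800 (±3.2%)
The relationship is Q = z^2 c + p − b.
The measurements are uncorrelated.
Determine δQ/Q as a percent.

Let w = z^2·c = 2.76e+05. δw/w = √((2·δz/z)² + (1·δc/c)²) = √(0.0384 + 0.0100) = 0.220, so δw = 60800.
Q = w + p − b: δQ = √(δw² + δp² + δb²) = √(3.7e+09 + 1.58e+07 + 9.01e+06) = 61000
Q = 2.75e+05, so δQ/Q = 61000/2.75e+05 = 0.222.

22.2%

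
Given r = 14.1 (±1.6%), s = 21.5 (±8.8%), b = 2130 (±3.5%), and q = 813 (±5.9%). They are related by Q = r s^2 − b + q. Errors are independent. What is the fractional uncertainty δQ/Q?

0.222

Let p = r·s^2 = 6520. δp/p = √((1·δr/r)² + (2·δs/s)²) = √(0.000256 + 0.0310) = 0.177, so δp = 1150.
Q = p − b + q: δQ = √(δp² + δb² + δq²) = √(1.33e+06 + 5560 + 2300) = 1160
Q = 5200, so δQ/Q = 1160/5200 = 0.222.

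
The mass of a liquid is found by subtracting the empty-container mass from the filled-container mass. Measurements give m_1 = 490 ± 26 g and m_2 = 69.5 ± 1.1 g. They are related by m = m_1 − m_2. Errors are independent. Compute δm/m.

Each term contributes (cᵢ δxᵢ)² to (δm)²:
  (δm_1)² = 676;  (δm_2)² = 1.21
δm = √(677) = 26.0 g
m = 420 g, so δm/m = 26.0/420 = 0.0619.

0.0619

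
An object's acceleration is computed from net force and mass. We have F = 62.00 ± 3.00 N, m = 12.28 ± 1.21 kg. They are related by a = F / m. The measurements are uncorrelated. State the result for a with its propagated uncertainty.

Since a is a product/quotient, work with relative uncertainties:
  (1·δF/F)² = (1×0.0484)² = 0.00234;  (-1·δm/m)² = (-1×0.0985)² = 0.00971
δa/a = √(0.0121) = 0.110
a = 5.049 m/s^2, so δa = 0.110 × 5.049 = 0.554 m/s^2.

5.049 ± 0.554 m/s^2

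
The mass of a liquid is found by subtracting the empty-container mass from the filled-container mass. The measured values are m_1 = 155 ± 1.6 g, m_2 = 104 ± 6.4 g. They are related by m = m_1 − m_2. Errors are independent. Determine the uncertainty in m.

6.60 g

Sums and differences: (δm)² = Σ (cᵢ δxᵢ)².
  (δm_1)² = 2.56;  (δm_2)² = 41.0
δm = √(43.5) = 6.60 g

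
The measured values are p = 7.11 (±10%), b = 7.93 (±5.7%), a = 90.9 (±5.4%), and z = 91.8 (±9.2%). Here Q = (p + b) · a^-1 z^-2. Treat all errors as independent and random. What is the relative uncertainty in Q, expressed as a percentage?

Let u = p + b = 15.0. δu = √(δp² + δb²) = √(0.506 + 0.204) = 0.843, so δu/u = 0.0560.
Q is then a monomial in u, a, z:
δQ/Q = √((δu/u)² + (-1·δa/a)² + (-2·δz/z)²) = √(0.00314 + 0.00292 + 0.0339) = 0.200

20.0%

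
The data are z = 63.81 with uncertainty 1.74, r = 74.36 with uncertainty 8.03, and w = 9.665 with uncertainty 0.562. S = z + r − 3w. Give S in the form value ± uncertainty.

109.2 ± 8.39

Each term contributes (cᵢ δxᵢ)² to (δS)²:
  (δz)² = 3.03;  (δr)² = 64.5;  (3·δw)² = 2.84
δS = √(70.4) = 8.39
S = 109.2.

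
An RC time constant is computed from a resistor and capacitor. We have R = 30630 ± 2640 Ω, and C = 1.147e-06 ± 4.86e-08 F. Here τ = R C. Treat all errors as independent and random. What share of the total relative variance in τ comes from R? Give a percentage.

(δτ/τ)² = (1·δR/R)² + (1·δC/C)²
  R term: (1×0.0862)² = 0.00743
  C term: (1×0.0424)² = 0.00180
Total = 0.00922. Share from R = 0.00743/0.00922 = 0.805.

80.5%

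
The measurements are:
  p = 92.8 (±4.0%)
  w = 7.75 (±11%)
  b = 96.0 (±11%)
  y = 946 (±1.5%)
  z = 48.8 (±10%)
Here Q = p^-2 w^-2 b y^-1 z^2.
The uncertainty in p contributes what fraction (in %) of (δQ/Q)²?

(δQ/Q)² = (-2·δp/p)² + (-2·δw/w)² + (1·δb/b)² + (-1·δy/y)² + (2·δz/z)²
  p term: (-2×0.0400)² = 0.00640
  w term: (-2×0.110)² = 0.0484
  b term: (1×0.110)² = 0.0121
  y term: (-1×0.0150)² = 0.000225
  z term: (2×0.100)² = 0.0400
Total = 0.107. Share from p = 0.00640/0.107 = 0.0597.

5.97%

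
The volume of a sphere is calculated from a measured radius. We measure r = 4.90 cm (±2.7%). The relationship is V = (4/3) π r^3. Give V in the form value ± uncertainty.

493 ± 39.9 cm^3

Relative error in a monomial: (δV/V)² = Σ (nᵢ · δxᵢ/xᵢ)².
  (3·δr/r)² = (3×0.0270)² = 0.00656
δV/V = √(0.00656) = 0.0810
V = 493 cm^3, so δV = 0.0810 × 493 = 39.9 cm^3.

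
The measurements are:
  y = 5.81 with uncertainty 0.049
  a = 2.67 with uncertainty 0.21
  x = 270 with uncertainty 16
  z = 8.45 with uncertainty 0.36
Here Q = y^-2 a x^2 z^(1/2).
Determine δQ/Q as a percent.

14.5%

Since Q is a product/quotient, work with relative uncertainties:
  (-2·δy/y)² = (-2×0.00843)² = 0.000285;  (1·δa/a)² = (1×0.0787)² = 0.00619;  (2·δx/x)² = (2×0.0593)² = 0.0140;  (½·δz/z)² = (0.5×0.0426)² = 0.000454
δQ/Q = √(0.0210) = 0.145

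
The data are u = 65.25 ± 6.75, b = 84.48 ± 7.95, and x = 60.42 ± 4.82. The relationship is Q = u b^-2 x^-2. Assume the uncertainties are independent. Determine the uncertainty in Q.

Relative error in a monomial: (δQ/Q)² = Σ (nᵢ · δxᵢ/xᵢ)².
  (1·δu/u)² = (1×0.103)² = 0.0107;  (-2·δb/b)² = (-2×0.0941)² = 0.0354;  (-2·δx/x)² = (-2×0.0798)² = 0.0255
δQ/Q = √(0.0716) = 0.268
Q = 2.504e-06, so δQ = 0.268 × 2.504e-06 = 6.7e-07.

6.7e-07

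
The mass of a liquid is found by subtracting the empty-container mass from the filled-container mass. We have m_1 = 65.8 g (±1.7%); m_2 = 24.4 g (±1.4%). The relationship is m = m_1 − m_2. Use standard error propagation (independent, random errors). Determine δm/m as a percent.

m is a linear combination, so absolute uncertainties add in quadrature:
  (δm_1)² = 1.25;  (δm_2)² = 0.117
δm = √(1.37) = 1.17 g
m = 41.4 g, so δm/m = 1.17/41.4 = 0.0283.

2.83%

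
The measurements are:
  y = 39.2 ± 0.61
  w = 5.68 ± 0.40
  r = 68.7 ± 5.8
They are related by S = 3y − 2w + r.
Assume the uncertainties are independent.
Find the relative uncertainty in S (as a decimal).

0.0351

Sums and differences: (δS)² = Σ (cᵢ δxᵢ)².
  (3·δy)² = 3.35;  (2·δw)² = 0.640;  (δr)² = 33.6
δS = √(37.6) = 6.13
S = 175, so δS/S = 6.13/175 = 0.0351.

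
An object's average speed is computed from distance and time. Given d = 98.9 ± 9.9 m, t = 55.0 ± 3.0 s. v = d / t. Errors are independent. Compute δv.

Since v is a product/quotient, work with relative uncertainties:
  (1·δd/d)² = (1×0.100)² = 0.0100;  (-1·δt/t)² = (-1×0.0545)² = 0.00298
δv/v = √(0.0130) = 0.114
v = 1.80 m/s, so δv = 0.114 × 1.80 = 0.205 m/s.

0.205 m/s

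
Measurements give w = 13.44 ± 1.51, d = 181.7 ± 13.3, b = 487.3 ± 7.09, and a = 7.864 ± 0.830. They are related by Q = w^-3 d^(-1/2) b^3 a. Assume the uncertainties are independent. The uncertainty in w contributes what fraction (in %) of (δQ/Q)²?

(δQ/Q)² = (-3·δw/w)² + (−½·δd/d)² + (3·δb/b)² + (1·δa/a)²
  w term: (-3×0.112)² = 0.114
  d term: (-0.5×0.0732)² = 0.00134
  b term: (3×0.0145)² = 0.00191
  a term: (1×0.106)² = 0.0111
Total = 0.128. Share from w = 0.114/0.128 = 0.888.

88.8%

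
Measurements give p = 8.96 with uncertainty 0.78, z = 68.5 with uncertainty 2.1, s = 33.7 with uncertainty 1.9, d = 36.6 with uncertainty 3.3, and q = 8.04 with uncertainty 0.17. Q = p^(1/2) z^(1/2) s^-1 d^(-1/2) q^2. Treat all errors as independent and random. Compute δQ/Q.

0.0955

Q is a product of powers, so relative uncertainties combine in quadrature:
  (½·δp/p)² = (0.5×0.0871)² = 0.00189;  (½·δz/z)² = (0.5×0.0307)² = 0.000235;  (-1·δs/s)² = (-1×0.0564)² = 0.00318;  (−½·δd/d)² = (-0.5×0.0902)² = 0.00203;  (2·δq/q)² = (2×0.0211)² = 0.00179
δQ/Q = √(0.00913) = 0.0955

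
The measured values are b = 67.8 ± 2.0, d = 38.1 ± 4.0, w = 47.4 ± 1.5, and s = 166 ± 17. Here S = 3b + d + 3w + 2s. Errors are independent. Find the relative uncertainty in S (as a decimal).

0.0490

Absolute uncertainties add in quadrature for a linear combination:
  (3·δb)² = 36.0;  (δd)² = 16.0;  (3·δw)² = 20.2;  (2·δs)² = 1160
δS = √(1230) = 35.0
S = 716, so δS/S = 35.0/716 = 0.0490.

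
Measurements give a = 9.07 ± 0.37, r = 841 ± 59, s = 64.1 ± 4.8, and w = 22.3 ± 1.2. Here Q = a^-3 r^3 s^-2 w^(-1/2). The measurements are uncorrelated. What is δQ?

11.8

Products/powers → add relative errors in quadrature, weighted by exponent:
  (-3·δa/a)² = (-3×0.0408)² = 0.0150;  (3·δr/r)² = (3×0.0702)² = 0.0443;  (-2·δs/s)² = (-2×0.0749)² = 0.0224;  (−½·δw/w)² = (-0.5×0.0538)² = 0.000724
δQ/Q = √(0.0824) = 0.287
Q = 41.1, so δQ = 0.287 × 41.1 = 11.8.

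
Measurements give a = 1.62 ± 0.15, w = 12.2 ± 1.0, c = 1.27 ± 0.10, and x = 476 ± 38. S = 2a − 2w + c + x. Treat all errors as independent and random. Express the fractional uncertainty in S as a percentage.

8.34%

Sums and differences: (δS)² = Σ (cᵢ δxᵢ)².
  (2·δa)² = 0.0900;  (2·δw)² = 4.00;  (δc)² = 0.0100;  (δx)² = 1440
δS = √(1450) = 38.1
S = 456, so δS/S = 38.1/456 = 0.0834.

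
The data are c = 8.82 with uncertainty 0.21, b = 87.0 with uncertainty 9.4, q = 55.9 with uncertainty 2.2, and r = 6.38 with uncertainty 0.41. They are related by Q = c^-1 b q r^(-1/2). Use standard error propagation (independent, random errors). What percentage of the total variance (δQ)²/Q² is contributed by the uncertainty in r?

6.97%

(δQ/Q)² = (-1·δc/c)² + (1·δb/b)² + (1·δq/q)² + (−½·δr/r)²
  c term: (-1×0.0238)² = 0.000567
  b term: (1×0.108)² = 0.0117
  q term: (1×0.0394)² = 0.00155
  r term: (-0.5×0.0643)² = 0.00103
Total = 0.0148. Share from r = 0.00103/0.0148 = 0.0697.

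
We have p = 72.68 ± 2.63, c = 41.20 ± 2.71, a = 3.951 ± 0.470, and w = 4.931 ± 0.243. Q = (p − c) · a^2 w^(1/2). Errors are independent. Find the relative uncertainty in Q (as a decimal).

0.268

Let u = p − c = 31.48. δu = √(δp² + δc²) = √(6.92 + 7.34) = 3.78, so δu/u = 0.120.
Q is then a monomial in u, a, w:
δQ/Q = √((δu/u)² + (2·δa/a)² + (½·δw/w)²) = √(0.0144 + 0.0566 + 0.000607) = 0.268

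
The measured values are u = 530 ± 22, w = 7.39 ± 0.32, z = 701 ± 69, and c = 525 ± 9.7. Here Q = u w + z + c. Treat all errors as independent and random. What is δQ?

Let p = u·w = 3920. δp/p = √((1·δu/u)² + (1·δw/w)²) = √(0.00172 + 0.00188) = 0.0600, so δp = 235.
Q = p + z + c: δQ = √(δp² + δz² + δc²) = √(55200 + 4760 + 94.1) = 245

245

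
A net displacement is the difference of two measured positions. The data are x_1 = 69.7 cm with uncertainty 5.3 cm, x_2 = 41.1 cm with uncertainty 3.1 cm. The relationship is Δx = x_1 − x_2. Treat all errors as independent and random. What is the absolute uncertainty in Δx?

6.14 cm

Each term contributes (cᵢ δxᵢ)² to (δΔx)²:
  (δx_1)² = 28.1;  (δx_2)² = 9.61
δΔx = √(37.7) = 6.14 cm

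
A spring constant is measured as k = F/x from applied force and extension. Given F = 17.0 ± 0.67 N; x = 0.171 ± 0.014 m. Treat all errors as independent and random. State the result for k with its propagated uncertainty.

Each factor contributes (exponent × relative error)² to (δk/k)²:
  (1·δF/F)² = (1×0.0394)² = 0.00155;  (-1·δx/x)² = (-1×0.0819)² = 0.00670
δk/k = √(0.00826) = 0.0909
k = 99.4 N/m, so δk = 0.0909 × 99.4 = 9.03 N/m.

99.4 ± 9.03 N/m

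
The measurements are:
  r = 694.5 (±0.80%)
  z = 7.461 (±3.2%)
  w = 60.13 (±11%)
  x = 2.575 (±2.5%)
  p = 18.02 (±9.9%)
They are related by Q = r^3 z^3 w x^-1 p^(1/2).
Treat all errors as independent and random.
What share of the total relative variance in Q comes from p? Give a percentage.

9.81%

(δQ/Q)² = (3·δr/r)² + (3·δz/z)² + (1·δw/w)² + (-1·δx/x)² + (½·δp/p)²
  r term: (3×0.00800)² = 0.000576
  z term: (3×0.0320)² = 0.00922
  w term: (1×0.110)² = 0.0121
  x term: (-1×0.0250)² = 0.000625
  p term: (0.5×0.0990)² = 0.00245
Total = 0.0250. Share from p = 0.00245/0.0250 = 0.0981.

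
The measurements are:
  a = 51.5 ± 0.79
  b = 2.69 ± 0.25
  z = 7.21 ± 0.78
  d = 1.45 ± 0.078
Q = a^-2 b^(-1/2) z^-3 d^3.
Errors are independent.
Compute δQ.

6.86e-07

Since Q is a product/quotient, work with relative uncertainties:
  (-2·δa/a)² = (-2×0.0153)² = 0.000941;  (−½·δb/b)² = (-0.5×0.0929)² = 0.00216;  (-3·δz/z)² = (-3×0.108)² = 0.105;  (3·δd/d)² = (3×0.0538)² = 0.0260
δQ/Q = √(0.134) = 0.367
Q = 1.87e-06, so δQ = 0.367 × 1.87e-06 = 6.86e-07.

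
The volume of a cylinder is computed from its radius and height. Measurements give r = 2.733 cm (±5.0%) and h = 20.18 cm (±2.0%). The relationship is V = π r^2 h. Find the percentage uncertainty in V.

10.2%

Relative error in a monomial: (δV/V)² = Σ (nᵢ · δxᵢ/xᵢ)².
  (2·δr/r)² = (2×0.0500)² = 0.0100;  (1·δh/h)² = (1×0.0200)² = 0.000400
δV/V = √(0.0104) = 0.102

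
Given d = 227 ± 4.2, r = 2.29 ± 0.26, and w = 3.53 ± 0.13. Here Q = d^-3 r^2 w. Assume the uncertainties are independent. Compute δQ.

3.75e-07

For a monomial Q ∝ d^-3, r^2, w, fractional errors add in quadrature:
  (-3·δd/d)² = (-3×0.0185)² = 0.00308;  (2·δr/r)² = (2×0.114)² = 0.0516;  (1·δw/w)² = (1×0.0368)² = 0.00136
δQ/Q = √(0.0560) = 0.237
Q = 1.58e-06, so δQ = 0.237 × 1.58e-06 = 3.75e-07.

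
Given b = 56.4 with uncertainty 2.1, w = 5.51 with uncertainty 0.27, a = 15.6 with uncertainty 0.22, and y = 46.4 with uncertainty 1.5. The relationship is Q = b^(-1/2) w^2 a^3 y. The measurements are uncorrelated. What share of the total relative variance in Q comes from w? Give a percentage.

(δQ/Q)² = (−½·δb/b)² + (2·δw/w)² + (3·δa/a)² + (1·δy/y)²
  b term: (-0.5×0.0372)² = 0.000347
  w term: (2×0.0490)² = 0.00960
  a term: (3×0.0141)² = 0.00179
  y term: (1×0.0323)² = 0.00105
Total = 0.0128. Share from w = 0.00960/0.0128 = 0.751.

75.1%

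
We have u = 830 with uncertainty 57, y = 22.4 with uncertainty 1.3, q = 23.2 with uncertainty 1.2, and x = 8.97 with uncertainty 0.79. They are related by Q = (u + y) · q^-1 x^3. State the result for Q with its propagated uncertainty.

26500 ± 7360

Let w = u + y = 852. δw = √(δu² + δy²) = √(3250 + 1.69) = 57.0, so δw/w = 0.0669.
Q is then a monomial in w, q, x:
δQ/Q = √((δw/w)² + (-1·δq/q)² + (3·δx/x)²) = √(0.00447 + 0.00268 + 0.0698) = 0.277
Q = 26500, so δQ = 0.277 × 26500 = 7360.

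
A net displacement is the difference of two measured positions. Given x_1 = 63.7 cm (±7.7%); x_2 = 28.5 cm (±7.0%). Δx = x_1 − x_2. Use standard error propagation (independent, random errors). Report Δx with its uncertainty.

35.2 ± 5.30 cm

Each term contributes (cᵢ δxᵢ)² to (δΔx)²:
  (δx_1)² = 24.1;  (δx_2)² = 3.98
δΔx = √(28.0) = 5.30 cm
Δx = 35.2 cm.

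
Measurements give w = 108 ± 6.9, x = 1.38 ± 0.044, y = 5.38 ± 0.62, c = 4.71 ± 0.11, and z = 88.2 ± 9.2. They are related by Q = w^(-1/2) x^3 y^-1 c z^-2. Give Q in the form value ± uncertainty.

(2.85 ± 0.739) × 10^-5

Q is a product of powers, so relative uncertainties combine in quadrature:
  (−½·δw/w)² = (-0.5×0.0639)² = 0.00102;  (3·δx/x)² = (3×0.0319)² = 0.00915;  (-1·δy/y)² = (-1×0.115)² = 0.0133;  (1·δc/c)² = (1×0.0234)² = 0.000545;  (-2·δz/z)² = (-2×0.104)² = 0.0435
δQ/Q = √(0.0675) = 0.260
Q = 2.85e-05, so δQ = 0.260 × 2.85e-05 = 7.39e-06.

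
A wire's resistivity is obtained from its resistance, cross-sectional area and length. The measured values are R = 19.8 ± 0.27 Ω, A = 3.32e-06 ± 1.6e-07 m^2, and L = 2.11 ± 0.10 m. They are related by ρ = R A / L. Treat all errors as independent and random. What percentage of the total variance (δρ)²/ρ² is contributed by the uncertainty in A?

48.8%

(δρ/ρ)² = (1·δR/R)² + (1·δA/A)² + (-1·δL/L)²
  R term: (1×0.0136)² = 0.000186
  A term: (1×0.0482)² = 0.00232
  L term: (-1×0.0474)² = 0.00225
Total = 0.00475. Share from A = 0.00232/0.00475 = 0.488.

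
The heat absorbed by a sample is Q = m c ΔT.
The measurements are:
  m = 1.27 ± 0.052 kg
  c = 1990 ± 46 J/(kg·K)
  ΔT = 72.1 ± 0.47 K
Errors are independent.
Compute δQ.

8650 J

Products/powers → add relative errors in quadrature, weighted by exponent:
  (1·δm/m)² = (1×0.0409)² = 0.00168;  (1·δc/c)² = (1×0.0231)² = 0.000534;  (1·δΔT/ΔT)² = (1×0.00652)² = 4.25e-05
δQ/Q = √(0.00225) = 0.0475
Q = 1.82e+05 J, so δQ = 0.0475 × 1.82e+05 = 8650 J.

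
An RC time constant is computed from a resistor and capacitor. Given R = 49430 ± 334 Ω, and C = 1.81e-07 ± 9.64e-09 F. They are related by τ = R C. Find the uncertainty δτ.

0.000480 s

Products/powers → add relative errors in quadrature, weighted by exponent:
  (1·δR/R)² = (1×0.00676)² = 4.57e-05;  (1·δC/C)² = (1×0.0533)² = 0.00284
δτ/τ = √(0.00288) = 0.0537
τ = 0.008947 s, so δτ = 0.0537 × 0.008947 = 0.000480 s.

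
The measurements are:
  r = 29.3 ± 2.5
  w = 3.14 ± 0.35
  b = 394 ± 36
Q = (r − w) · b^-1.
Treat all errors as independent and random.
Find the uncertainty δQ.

0.00882

Let u = r − w = 26.2. δu = √(δr² + δw²) = √(6.25 + 0.122) = 2.52, so δu/u = 0.0965.
Q is then a monomial in u, b:
δQ/Q = √((δu/u)² + (-1·δb/b)²) = √(0.00931 + 0.00835) = 0.133
Q = 0.0664, so δQ = 0.133 × 0.0664 = 0.00882.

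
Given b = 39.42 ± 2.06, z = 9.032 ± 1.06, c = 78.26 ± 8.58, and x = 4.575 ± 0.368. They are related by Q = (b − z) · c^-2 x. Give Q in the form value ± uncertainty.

Let u = b − z = 30.39. δu = √(δb² + δz²) = √(4.24 + 1.12) = 2.32, so δu/u = 0.0762.
Q is then a monomial in u, c, x:
δQ/Q = √((δu/u)² + (-2·δc/c)² + (1·δx/x)²) = √(0.00581 + 0.0481 + 0.00647) = 0.246
Q = 0.02270, so δQ = 0.246 × 0.02270 = 0.00558.

0.02270 ± 0.00558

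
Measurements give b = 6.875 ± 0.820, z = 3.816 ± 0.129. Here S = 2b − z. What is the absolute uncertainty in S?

1.65

S is a linear combination, so absolute uncertainties add in quadrature:
  (2·δb)² = 2.69;  (δz)² = 0.0166
δS = √(2.71) = 1.65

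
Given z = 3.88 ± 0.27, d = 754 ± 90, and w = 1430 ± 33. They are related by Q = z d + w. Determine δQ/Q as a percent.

Let p = z·d = 2930. δp/p = √((1·δz/z)² + (1·δd/d)²) = √(0.00484 + 0.0142) = 0.138, so δp = 404.
Q = p + w: δQ = √(δp² + δw²) = √(1.63e+05 + 1090) = 406
Q = 4360, so δQ/Q = 406/4360 = 0.0931.

9.31%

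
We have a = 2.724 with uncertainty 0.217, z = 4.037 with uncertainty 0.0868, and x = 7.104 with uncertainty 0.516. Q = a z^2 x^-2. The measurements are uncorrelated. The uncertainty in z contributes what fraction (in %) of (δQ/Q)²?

6.31%

(δQ/Q)² = (1·δa/a)² + (2·δz/z)² + (-2·δx/x)²
  a term: (1×0.0797)² = 0.00635
  z term: (2×0.0215)² = 0.00185
  x term: (-2×0.0726)² = 0.0211
Total = 0.0293. Share from z = 0.00185/0.0293 = 0.0631.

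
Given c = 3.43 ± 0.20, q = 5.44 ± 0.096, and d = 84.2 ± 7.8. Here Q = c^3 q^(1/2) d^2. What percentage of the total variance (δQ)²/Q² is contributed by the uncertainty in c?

47.1%

(δQ/Q)² = (3·δc/c)² + (½·δq/q)² + (2·δd/d)²
  c term: (3×0.0583)² = 0.0306
  q term: (0.5×0.0176)² = 7.79e-05
  d term: (2×0.0926)² = 0.0343
Total = 0.0650. Share from c = 0.0306/0.0650 = 0.471.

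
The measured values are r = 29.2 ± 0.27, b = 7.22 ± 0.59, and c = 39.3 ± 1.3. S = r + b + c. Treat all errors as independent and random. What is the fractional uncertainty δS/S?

For a sum/difference, combine absolute errors in quadrature:
  (δr)² = 0.0729;  (δb)² = 0.348;  (δc)² = 1.69
δS = √(2.11) = 1.45
S = 75.7, so δS/S = 1.45/75.7 = 0.0192.

0.0192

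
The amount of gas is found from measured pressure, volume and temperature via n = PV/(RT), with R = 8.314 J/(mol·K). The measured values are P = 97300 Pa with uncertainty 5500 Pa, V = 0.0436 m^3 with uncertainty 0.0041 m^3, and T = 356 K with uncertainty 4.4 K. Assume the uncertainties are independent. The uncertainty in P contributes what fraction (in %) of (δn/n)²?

(δn/n)² = (1·δP/P)² + (1·δV/V)² + (-1·δT/T)²
  P term: (1×0.0565)² = 0.00320
  V term: (1×0.0940)² = 0.00884
  T term: (-1×0.0124)² = 0.000153
Total = 0.0122. Share from P = 0.00320/0.0122 = 0.262.

26.2%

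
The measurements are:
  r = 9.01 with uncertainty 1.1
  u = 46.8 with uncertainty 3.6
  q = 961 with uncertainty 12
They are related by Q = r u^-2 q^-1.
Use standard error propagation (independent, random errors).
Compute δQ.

8.42e-07

Q is a product of powers, so relative uncertainties combine in quadrature:
  (1·δr/r)² = (1×0.122)² = 0.0149;  (-2·δu/u)² = (-2×0.0769)² = 0.0237;  (-1·δq/q)² = (-1×0.0125)² = 0.000156
δQ/Q = √(0.0387) = 0.197
Q = 4.28e-06, so δQ = 0.197 × 4.28e-06 = 8.42e-07.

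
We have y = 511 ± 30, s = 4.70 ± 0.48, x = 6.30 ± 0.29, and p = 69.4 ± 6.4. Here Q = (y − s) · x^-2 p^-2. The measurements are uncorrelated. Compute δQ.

0.000568

Let u = y − s = 506. δu = √(δy² + δs²) = √(900 + 0.230) = 30.0, so δu/u = 0.0593.
Q is then a monomial in u, x, p:
δQ/Q = √((δu/u)² + (-2·δx/x)² + (-2·δp/p)²) = √(0.00351 + 0.00848 + 0.0340) = 0.214
Q = 0.00265, so δQ = 0.214 × 0.00265 = 0.000568.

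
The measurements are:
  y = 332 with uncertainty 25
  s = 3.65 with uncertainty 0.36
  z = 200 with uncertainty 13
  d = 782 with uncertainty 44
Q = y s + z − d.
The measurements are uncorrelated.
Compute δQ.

Let p = y·s = 1210. δp/p = √((1·δy/y)² + (1·δs/s)²) = √(0.00567 + 0.00973) = 0.124, so δp = 150.
Q = p + z − d: δQ = √(δp² + δz² + δd²) = √(22600 + 169 + 1940) = 157

157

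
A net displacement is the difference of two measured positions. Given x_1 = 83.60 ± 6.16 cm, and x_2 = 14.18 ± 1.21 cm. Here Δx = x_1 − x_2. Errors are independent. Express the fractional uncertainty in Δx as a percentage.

9.04%

Sums and differences: (δΔx)² = Σ (cᵢ δxᵢ)².
  (δx_1)² = 37.9;  (δx_2)² = 1.46
δΔx = √(39.4) = 6.28 cm
Δx = 69.42 cm, so δΔx/Δx = 6.28/69.42 = 0.0904.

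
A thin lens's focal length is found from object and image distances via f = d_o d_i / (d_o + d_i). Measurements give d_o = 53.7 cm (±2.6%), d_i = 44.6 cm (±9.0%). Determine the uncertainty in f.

∂f/∂d_o = (d_i/(d_o+d_i))² = 0.206;  ∂f/∂d_i = (d_o/(d_o+d_i))² = 0.298
δf = √((∂f/∂d_o · δd_o)² + (∂f/∂d_i · δd_i)²) = √(0.0826 + 1.43) = 1.23 cm

1.23 cm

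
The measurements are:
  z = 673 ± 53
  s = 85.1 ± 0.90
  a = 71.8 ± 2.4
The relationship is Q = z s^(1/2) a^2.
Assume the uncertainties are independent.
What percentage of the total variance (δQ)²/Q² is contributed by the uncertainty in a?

41.8%

(δQ/Q)² = (1·δz/z)² + (½·δs/s)² + (2·δa/a)²
  z term: (1×0.0788)² = 0.00620
  s term: (0.5×0.0106)² = 2.8e-05
  a term: (2×0.0334)² = 0.00447
Total = 0.0107. Share from a = 0.00447/0.0107 = 0.418.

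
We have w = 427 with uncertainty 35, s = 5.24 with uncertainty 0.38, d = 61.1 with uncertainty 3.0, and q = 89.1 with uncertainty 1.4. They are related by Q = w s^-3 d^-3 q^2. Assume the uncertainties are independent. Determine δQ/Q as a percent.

Products/powers → add relative errors in quadrature, weighted by exponent:
  (1·δw/w)² = (1×0.0820)² = 0.00672;  (-3·δs/s)² = (-3×0.0725)² = 0.0473;  (-3·δd/d)² = (-3×0.0491)² = 0.0217;  (2·δq/q)² = (2×0.0157)² = 0.000988
δQ/Q = √(0.0767) = 0.277

27.7%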